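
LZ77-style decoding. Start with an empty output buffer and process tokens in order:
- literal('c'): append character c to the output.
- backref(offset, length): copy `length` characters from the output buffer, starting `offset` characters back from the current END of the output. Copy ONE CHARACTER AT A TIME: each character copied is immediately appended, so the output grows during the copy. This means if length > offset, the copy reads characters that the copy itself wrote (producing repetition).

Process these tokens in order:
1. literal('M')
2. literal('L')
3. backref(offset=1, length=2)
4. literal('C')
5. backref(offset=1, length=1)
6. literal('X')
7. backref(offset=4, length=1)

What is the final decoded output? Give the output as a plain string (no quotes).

Answer: MLLLCCXL

Derivation:
Token 1: literal('M'). Output: "M"
Token 2: literal('L'). Output: "ML"
Token 3: backref(off=1, len=2) (overlapping!). Copied 'LL' from pos 1. Output: "MLLL"
Token 4: literal('C'). Output: "MLLLC"
Token 5: backref(off=1, len=1). Copied 'C' from pos 4. Output: "MLLLCC"
Token 6: literal('X'). Output: "MLLLCCX"
Token 7: backref(off=4, len=1). Copied 'L' from pos 3. Output: "MLLLCCXL"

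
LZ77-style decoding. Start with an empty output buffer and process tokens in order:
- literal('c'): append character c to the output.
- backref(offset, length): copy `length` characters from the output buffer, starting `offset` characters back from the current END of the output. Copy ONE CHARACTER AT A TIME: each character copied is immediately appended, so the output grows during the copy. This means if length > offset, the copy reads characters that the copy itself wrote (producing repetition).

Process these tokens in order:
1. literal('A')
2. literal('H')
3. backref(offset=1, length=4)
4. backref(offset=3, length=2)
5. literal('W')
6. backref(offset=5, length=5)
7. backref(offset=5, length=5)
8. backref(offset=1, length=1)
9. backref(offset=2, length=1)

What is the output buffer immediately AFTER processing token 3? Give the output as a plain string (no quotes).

Answer: AHHHHH

Derivation:
Token 1: literal('A'). Output: "A"
Token 2: literal('H'). Output: "AH"
Token 3: backref(off=1, len=4) (overlapping!). Copied 'HHHH' from pos 1. Output: "AHHHHH"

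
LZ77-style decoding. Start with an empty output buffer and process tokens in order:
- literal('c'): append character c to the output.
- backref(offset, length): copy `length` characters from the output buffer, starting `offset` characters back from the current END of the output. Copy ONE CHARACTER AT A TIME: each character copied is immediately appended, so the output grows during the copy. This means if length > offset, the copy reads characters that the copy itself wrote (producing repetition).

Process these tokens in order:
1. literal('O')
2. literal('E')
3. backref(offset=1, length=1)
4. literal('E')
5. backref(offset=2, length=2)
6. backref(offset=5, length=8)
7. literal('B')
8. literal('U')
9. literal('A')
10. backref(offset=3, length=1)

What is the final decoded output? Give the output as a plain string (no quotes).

Answer: OEEEEEEEEEEEEEBUAB

Derivation:
Token 1: literal('O'). Output: "O"
Token 2: literal('E'). Output: "OE"
Token 3: backref(off=1, len=1). Copied 'E' from pos 1. Output: "OEE"
Token 4: literal('E'). Output: "OEEE"
Token 5: backref(off=2, len=2). Copied 'EE' from pos 2. Output: "OEEEEE"
Token 6: backref(off=5, len=8) (overlapping!). Copied 'EEEEEEEE' from pos 1. Output: "OEEEEEEEEEEEEE"
Token 7: literal('B'). Output: "OEEEEEEEEEEEEEB"
Token 8: literal('U'). Output: "OEEEEEEEEEEEEEBU"
Token 9: literal('A'). Output: "OEEEEEEEEEEEEEBUA"
Token 10: backref(off=3, len=1). Copied 'B' from pos 14. Output: "OEEEEEEEEEEEEEBUAB"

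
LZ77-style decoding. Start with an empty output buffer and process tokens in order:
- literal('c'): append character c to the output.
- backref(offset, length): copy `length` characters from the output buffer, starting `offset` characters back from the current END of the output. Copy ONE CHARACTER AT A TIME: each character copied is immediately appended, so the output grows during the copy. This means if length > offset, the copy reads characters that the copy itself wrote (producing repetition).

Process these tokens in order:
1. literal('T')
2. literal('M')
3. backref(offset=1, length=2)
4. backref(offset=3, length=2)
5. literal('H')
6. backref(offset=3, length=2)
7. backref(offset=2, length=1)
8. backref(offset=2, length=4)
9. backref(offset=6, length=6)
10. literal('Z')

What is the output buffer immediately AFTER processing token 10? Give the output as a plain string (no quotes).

Token 1: literal('T'). Output: "T"
Token 2: literal('M'). Output: "TM"
Token 3: backref(off=1, len=2) (overlapping!). Copied 'MM' from pos 1. Output: "TMMM"
Token 4: backref(off=3, len=2). Copied 'MM' from pos 1. Output: "TMMMMM"
Token 5: literal('H'). Output: "TMMMMMH"
Token 6: backref(off=3, len=2). Copied 'MM' from pos 4. Output: "TMMMMMHMM"
Token 7: backref(off=2, len=1). Copied 'M' from pos 7. Output: "TMMMMMHMMM"
Token 8: backref(off=2, len=4) (overlapping!). Copied 'MMMM' from pos 8. Output: "TMMMMMHMMMMMMM"
Token 9: backref(off=6, len=6). Copied 'MMMMMM' from pos 8. Output: "TMMMMMHMMMMMMMMMMMMM"
Token 10: literal('Z'). Output: "TMMMMMHMMMMMMMMMMMMMZ"

Answer: TMMMMMHMMMMMMMMMMMMMZ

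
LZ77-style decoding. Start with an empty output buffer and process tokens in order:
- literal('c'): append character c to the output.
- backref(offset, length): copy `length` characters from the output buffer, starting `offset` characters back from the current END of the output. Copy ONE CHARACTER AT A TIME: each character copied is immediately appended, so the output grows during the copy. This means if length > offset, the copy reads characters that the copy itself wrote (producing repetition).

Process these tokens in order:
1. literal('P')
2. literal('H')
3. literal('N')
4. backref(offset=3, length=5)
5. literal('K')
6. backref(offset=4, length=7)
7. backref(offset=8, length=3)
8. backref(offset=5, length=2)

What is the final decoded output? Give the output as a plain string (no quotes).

Token 1: literal('P'). Output: "P"
Token 2: literal('H'). Output: "PH"
Token 3: literal('N'). Output: "PHN"
Token 4: backref(off=3, len=5) (overlapping!). Copied 'PHNPH' from pos 0. Output: "PHNPHNPH"
Token 5: literal('K'). Output: "PHNPHNPHK"
Token 6: backref(off=4, len=7) (overlapping!). Copied 'NPHKNPH' from pos 5. Output: "PHNPHNPHKNPHKNPH"
Token 7: backref(off=8, len=3). Copied 'KNP' from pos 8. Output: "PHNPHNPHKNPHKNPHKNP"
Token 8: backref(off=5, len=2). Copied 'PH' from pos 14. Output: "PHNPHNPHKNPHKNPHKNPPH"

Answer: PHNPHNPHKNPHKNPHKNPPH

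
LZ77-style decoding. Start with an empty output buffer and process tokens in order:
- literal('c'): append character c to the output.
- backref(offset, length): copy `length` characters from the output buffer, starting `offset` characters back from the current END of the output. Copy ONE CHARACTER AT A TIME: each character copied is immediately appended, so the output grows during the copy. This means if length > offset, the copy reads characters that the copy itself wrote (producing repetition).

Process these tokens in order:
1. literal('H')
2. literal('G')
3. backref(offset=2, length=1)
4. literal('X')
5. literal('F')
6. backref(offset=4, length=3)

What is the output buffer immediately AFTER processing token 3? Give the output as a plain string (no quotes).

Answer: HGH

Derivation:
Token 1: literal('H'). Output: "H"
Token 2: literal('G'). Output: "HG"
Token 3: backref(off=2, len=1). Copied 'H' from pos 0. Output: "HGH"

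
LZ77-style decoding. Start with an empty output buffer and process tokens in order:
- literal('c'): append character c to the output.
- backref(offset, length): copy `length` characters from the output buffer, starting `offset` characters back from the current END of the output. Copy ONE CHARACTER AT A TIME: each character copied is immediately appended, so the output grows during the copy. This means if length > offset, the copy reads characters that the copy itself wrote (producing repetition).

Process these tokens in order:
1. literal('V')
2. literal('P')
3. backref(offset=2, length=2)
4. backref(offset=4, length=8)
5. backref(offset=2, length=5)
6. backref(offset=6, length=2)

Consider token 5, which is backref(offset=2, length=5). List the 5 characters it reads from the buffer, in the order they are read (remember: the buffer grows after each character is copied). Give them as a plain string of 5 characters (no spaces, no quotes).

Answer: VPVPV

Derivation:
Token 1: literal('V'). Output: "V"
Token 2: literal('P'). Output: "VP"
Token 3: backref(off=2, len=2). Copied 'VP' from pos 0. Output: "VPVP"
Token 4: backref(off=4, len=8) (overlapping!). Copied 'VPVPVPVP' from pos 0. Output: "VPVPVPVPVPVP"
Token 5: backref(off=2, len=5). Buffer before: "VPVPVPVPVPVP" (len 12)
  byte 1: read out[10]='V', append. Buffer now: "VPVPVPVPVPVPV"
  byte 2: read out[11]='P', append. Buffer now: "VPVPVPVPVPVPVP"
  byte 3: read out[12]='V', append. Buffer now: "VPVPVPVPVPVPVPV"
  byte 4: read out[13]='P', append. Buffer now: "VPVPVPVPVPVPVPVP"
  byte 5: read out[14]='V', append. Buffer now: "VPVPVPVPVPVPVPVPV"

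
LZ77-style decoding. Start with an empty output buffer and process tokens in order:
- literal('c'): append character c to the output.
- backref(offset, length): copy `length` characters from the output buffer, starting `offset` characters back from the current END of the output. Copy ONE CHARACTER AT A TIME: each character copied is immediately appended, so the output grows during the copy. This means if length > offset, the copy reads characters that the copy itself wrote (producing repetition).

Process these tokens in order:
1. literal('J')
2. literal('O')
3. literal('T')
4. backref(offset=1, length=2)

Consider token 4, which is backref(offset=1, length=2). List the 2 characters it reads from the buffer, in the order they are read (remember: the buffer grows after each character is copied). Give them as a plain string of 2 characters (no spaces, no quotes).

Answer: TT

Derivation:
Token 1: literal('J'). Output: "J"
Token 2: literal('O'). Output: "JO"
Token 3: literal('T'). Output: "JOT"
Token 4: backref(off=1, len=2). Buffer before: "JOT" (len 3)
  byte 1: read out[2]='T', append. Buffer now: "JOTT"
  byte 2: read out[3]='T', append. Buffer now: "JOTTT"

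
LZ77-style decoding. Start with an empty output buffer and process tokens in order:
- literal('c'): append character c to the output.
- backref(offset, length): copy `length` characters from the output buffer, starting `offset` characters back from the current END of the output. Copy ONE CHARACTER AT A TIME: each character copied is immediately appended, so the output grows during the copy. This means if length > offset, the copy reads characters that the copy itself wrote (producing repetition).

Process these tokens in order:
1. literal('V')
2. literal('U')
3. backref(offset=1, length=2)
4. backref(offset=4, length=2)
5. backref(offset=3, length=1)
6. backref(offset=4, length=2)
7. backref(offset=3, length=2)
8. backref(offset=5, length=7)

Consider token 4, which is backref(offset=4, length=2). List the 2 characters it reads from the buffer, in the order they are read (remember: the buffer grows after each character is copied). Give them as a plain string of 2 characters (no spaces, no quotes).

Answer: VU

Derivation:
Token 1: literal('V'). Output: "V"
Token 2: literal('U'). Output: "VU"
Token 3: backref(off=1, len=2) (overlapping!). Copied 'UU' from pos 1. Output: "VUUU"
Token 4: backref(off=4, len=2). Buffer before: "VUUU" (len 4)
  byte 1: read out[0]='V', append. Buffer now: "VUUUV"
  byte 2: read out[1]='U', append. Buffer now: "VUUUVU"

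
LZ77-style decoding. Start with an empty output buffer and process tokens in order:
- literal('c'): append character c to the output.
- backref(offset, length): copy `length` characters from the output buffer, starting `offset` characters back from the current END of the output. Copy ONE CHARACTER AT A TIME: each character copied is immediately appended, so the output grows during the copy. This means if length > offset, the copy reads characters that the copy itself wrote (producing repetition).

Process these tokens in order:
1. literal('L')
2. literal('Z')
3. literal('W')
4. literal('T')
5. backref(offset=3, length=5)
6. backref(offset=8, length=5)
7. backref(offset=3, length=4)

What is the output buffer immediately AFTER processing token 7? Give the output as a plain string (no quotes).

Answer: LZWTZWTZWZWTZWTZWT

Derivation:
Token 1: literal('L'). Output: "L"
Token 2: literal('Z'). Output: "LZ"
Token 3: literal('W'). Output: "LZW"
Token 4: literal('T'). Output: "LZWT"
Token 5: backref(off=3, len=5) (overlapping!). Copied 'ZWTZW' from pos 1. Output: "LZWTZWTZW"
Token 6: backref(off=8, len=5). Copied 'ZWTZW' from pos 1. Output: "LZWTZWTZWZWTZW"
Token 7: backref(off=3, len=4) (overlapping!). Copied 'TZWT' from pos 11. Output: "LZWTZWTZWZWTZWTZWT"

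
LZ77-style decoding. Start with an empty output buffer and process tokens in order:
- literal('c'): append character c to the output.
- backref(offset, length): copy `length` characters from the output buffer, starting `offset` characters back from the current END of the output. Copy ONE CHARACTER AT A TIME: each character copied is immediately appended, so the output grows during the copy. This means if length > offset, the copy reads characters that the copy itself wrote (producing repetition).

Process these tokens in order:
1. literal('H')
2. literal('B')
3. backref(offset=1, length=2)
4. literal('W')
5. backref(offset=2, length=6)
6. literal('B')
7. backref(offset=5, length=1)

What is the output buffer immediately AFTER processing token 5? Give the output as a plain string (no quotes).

Answer: HBBBWBWBWBW

Derivation:
Token 1: literal('H'). Output: "H"
Token 2: literal('B'). Output: "HB"
Token 3: backref(off=1, len=2) (overlapping!). Copied 'BB' from pos 1. Output: "HBBB"
Token 4: literal('W'). Output: "HBBBW"
Token 5: backref(off=2, len=6) (overlapping!). Copied 'BWBWBW' from pos 3. Output: "HBBBWBWBWBW"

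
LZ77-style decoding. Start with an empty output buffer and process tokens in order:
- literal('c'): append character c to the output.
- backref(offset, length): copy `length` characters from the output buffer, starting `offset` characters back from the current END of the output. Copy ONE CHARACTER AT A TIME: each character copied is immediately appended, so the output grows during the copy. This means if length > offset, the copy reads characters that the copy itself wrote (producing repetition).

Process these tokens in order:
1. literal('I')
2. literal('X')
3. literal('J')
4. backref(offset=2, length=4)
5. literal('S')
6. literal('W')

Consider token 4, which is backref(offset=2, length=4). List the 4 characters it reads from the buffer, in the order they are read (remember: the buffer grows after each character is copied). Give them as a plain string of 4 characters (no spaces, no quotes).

Answer: XJXJ

Derivation:
Token 1: literal('I'). Output: "I"
Token 2: literal('X'). Output: "IX"
Token 3: literal('J'). Output: "IXJ"
Token 4: backref(off=2, len=4). Buffer before: "IXJ" (len 3)
  byte 1: read out[1]='X', append. Buffer now: "IXJX"
  byte 2: read out[2]='J', append. Buffer now: "IXJXJ"
  byte 3: read out[3]='X', append. Buffer now: "IXJXJX"
  byte 4: read out[4]='J', append. Buffer now: "IXJXJXJ"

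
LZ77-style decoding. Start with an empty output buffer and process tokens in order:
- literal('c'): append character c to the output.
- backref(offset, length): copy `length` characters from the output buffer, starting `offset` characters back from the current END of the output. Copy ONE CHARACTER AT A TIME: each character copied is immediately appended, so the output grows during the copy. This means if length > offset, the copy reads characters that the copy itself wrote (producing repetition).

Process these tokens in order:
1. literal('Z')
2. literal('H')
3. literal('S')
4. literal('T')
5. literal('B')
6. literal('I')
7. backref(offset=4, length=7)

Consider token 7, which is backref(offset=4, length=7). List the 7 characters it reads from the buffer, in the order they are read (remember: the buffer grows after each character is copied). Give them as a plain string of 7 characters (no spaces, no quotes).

Token 1: literal('Z'). Output: "Z"
Token 2: literal('H'). Output: "ZH"
Token 3: literal('S'). Output: "ZHS"
Token 4: literal('T'). Output: "ZHST"
Token 5: literal('B'). Output: "ZHSTB"
Token 6: literal('I'). Output: "ZHSTBI"
Token 7: backref(off=4, len=7). Buffer before: "ZHSTBI" (len 6)
  byte 1: read out[2]='S', append. Buffer now: "ZHSTBIS"
  byte 2: read out[3]='T', append. Buffer now: "ZHSTBIST"
  byte 3: read out[4]='B', append. Buffer now: "ZHSTBISTB"
  byte 4: read out[5]='I', append. Buffer now: "ZHSTBISTBI"
  byte 5: read out[6]='S', append. Buffer now: "ZHSTBISTBIS"
  byte 6: read out[7]='T', append. Buffer now: "ZHSTBISTBIST"
  byte 7: read out[8]='B', append. Buffer now: "ZHSTBISTBISTB"

Answer: STBISTB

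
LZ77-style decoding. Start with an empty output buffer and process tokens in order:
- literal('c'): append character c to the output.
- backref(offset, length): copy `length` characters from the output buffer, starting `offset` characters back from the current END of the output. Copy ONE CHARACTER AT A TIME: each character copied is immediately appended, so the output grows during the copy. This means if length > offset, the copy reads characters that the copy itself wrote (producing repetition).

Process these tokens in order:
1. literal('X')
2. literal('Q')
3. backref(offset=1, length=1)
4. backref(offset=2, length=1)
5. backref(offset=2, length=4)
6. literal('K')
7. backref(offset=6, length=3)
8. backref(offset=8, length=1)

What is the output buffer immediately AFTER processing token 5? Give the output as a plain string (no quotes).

Answer: XQQQQQQQ

Derivation:
Token 1: literal('X'). Output: "X"
Token 2: literal('Q'). Output: "XQ"
Token 3: backref(off=1, len=1). Copied 'Q' from pos 1. Output: "XQQ"
Token 4: backref(off=2, len=1). Copied 'Q' from pos 1. Output: "XQQQ"
Token 5: backref(off=2, len=4) (overlapping!). Copied 'QQQQ' from pos 2. Output: "XQQQQQQQ"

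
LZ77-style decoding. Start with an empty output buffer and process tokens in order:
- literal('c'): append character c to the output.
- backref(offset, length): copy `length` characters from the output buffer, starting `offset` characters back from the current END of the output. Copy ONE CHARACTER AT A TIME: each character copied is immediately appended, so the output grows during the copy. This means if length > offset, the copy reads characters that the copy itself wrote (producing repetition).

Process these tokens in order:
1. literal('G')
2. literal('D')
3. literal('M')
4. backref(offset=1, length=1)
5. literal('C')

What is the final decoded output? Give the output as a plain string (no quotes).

Token 1: literal('G'). Output: "G"
Token 2: literal('D'). Output: "GD"
Token 3: literal('M'). Output: "GDM"
Token 4: backref(off=1, len=1). Copied 'M' from pos 2. Output: "GDMM"
Token 5: literal('C'). Output: "GDMMC"

Answer: GDMMC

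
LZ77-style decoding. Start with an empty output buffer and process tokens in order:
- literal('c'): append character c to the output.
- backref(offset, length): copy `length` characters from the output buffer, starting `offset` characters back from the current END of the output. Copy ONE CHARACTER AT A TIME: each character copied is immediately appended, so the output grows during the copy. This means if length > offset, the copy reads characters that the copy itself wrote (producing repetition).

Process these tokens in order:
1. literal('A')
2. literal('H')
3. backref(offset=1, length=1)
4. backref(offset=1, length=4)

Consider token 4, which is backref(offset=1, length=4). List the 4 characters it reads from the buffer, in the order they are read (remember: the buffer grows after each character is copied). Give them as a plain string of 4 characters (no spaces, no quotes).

Token 1: literal('A'). Output: "A"
Token 2: literal('H'). Output: "AH"
Token 3: backref(off=1, len=1). Copied 'H' from pos 1. Output: "AHH"
Token 4: backref(off=1, len=4). Buffer before: "AHH" (len 3)
  byte 1: read out[2]='H', append. Buffer now: "AHHH"
  byte 2: read out[3]='H', append. Buffer now: "AHHHH"
  byte 3: read out[4]='H', append. Buffer now: "AHHHHH"
  byte 4: read out[5]='H', append. Buffer now: "AHHHHHH"

Answer: HHHH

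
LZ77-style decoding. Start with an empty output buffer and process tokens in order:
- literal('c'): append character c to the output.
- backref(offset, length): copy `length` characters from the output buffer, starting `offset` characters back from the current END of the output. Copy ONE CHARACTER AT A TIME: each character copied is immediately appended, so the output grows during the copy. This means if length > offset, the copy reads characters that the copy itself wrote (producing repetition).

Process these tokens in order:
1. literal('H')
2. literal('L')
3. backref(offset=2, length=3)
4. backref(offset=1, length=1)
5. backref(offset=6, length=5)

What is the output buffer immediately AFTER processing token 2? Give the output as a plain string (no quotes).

Token 1: literal('H'). Output: "H"
Token 2: literal('L'). Output: "HL"

Answer: HL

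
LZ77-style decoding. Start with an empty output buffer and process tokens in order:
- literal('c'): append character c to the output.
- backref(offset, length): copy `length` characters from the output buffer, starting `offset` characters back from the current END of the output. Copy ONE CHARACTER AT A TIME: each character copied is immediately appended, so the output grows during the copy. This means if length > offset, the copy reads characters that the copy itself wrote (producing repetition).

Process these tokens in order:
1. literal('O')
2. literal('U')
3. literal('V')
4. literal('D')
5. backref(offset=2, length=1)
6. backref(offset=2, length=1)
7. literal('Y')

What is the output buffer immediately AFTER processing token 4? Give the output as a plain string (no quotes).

Answer: OUVD

Derivation:
Token 1: literal('O'). Output: "O"
Token 2: literal('U'). Output: "OU"
Token 3: literal('V'). Output: "OUV"
Token 4: literal('D'). Output: "OUVD"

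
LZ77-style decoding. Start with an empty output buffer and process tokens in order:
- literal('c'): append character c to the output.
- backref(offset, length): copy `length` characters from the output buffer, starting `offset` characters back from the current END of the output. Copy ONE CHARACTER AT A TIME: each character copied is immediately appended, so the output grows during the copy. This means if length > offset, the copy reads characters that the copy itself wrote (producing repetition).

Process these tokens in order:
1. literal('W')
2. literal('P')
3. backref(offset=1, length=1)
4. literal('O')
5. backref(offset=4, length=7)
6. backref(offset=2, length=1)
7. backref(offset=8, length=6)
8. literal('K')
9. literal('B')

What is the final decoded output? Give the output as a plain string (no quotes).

Answer: WPPOWPPOWPPPWPPOWPKB

Derivation:
Token 1: literal('W'). Output: "W"
Token 2: literal('P'). Output: "WP"
Token 3: backref(off=1, len=1). Copied 'P' from pos 1. Output: "WPP"
Token 4: literal('O'). Output: "WPPO"
Token 5: backref(off=4, len=7) (overlapping!). Copied 'WPPOWPP' from pos 0. Output: "WPPOWPPOWPP"
Token 6: backref(off=2, len=1). Copied 'P' from pos 9. Output: "WPPOWPPOWPPP"
Token 7: backref(off=8, len=6). Copied 'WPPOWP' from pos 4. Output: "WPPOWPPOWPPPWPPOWP"
Token 8: literal('K'). Output: "WPPOWPPOWPPPWPPOWPK"
Token 9: literal('B'). Output: "WPPOWPPOWPPPWPPOWPKB"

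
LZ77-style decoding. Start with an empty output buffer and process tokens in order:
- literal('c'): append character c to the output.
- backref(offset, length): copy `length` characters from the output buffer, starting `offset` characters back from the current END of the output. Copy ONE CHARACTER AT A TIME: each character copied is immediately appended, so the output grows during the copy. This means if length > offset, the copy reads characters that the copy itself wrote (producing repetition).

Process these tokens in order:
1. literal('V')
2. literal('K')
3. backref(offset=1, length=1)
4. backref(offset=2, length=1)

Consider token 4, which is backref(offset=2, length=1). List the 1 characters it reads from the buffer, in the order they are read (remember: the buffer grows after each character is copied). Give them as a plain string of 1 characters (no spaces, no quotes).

Token 1: literal('V'). Output: "V"
Token 2: literal('K'). Output: "VK"
Token 3: backref(off=1, len=1). Copied 'K' from pos 1. Output: "VKK"
Token 4: backref(off=2, len=1). Buffer before: "VKK" (len 3)
  byte 1: read out[1]='K', append. Buffer now: "VKKK"

Answer: K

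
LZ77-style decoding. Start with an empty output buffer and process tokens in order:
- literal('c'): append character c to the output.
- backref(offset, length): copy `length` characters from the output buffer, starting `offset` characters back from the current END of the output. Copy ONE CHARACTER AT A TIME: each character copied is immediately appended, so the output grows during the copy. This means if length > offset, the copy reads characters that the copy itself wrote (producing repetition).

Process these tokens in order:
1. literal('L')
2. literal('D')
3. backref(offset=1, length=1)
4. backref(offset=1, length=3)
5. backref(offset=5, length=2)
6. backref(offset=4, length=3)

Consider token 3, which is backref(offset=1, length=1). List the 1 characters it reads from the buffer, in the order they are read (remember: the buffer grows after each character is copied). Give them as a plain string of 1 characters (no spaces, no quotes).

Answer: D

Derivation:
Token 1: literal('L'). Output: "L"
Token 2: literal('D'). Output: "LD"
Token 3: backref(off=1, len=1). Buffer before: "LD" (len 2)
  byte 1: read out[1]='D', append. Buffer now: "LDD"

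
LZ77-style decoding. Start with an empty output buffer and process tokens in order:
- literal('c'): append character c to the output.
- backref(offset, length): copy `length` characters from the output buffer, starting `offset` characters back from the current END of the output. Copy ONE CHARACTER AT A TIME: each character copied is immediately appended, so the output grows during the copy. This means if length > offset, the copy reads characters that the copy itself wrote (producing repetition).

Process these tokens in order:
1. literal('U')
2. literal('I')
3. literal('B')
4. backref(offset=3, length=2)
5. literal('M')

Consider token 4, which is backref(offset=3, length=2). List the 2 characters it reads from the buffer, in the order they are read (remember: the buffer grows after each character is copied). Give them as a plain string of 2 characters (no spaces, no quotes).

Answer: UI

Derivation:
Token 1: literal('U'). Output: "U"
Token 2: literal('I'). Output: "UI"
Token 3: literal('B'). Output: "UIB"
Token 4: backref(off=3, len=2). Buffer before: "UIB" (len 3)
  byte 1: read out[0]='U', append. Buffer now: "UIBU"
  byte 2: read out[1]='I', append. Buffer now: "UIBUI"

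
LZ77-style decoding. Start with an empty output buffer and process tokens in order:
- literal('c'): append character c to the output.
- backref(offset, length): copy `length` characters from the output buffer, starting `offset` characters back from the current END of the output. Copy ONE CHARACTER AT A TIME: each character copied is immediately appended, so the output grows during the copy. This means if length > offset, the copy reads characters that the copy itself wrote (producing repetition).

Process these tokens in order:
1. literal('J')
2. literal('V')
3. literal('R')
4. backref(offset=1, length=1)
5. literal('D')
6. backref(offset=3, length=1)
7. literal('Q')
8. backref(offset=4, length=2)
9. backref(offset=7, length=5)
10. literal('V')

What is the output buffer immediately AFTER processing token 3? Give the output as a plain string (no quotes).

Token 1: literal('J'). Output: "J"
Token 2: literal('V'). Output: "JV"
Token 3: literal('R'). Output: "JVR"

Answer: JVR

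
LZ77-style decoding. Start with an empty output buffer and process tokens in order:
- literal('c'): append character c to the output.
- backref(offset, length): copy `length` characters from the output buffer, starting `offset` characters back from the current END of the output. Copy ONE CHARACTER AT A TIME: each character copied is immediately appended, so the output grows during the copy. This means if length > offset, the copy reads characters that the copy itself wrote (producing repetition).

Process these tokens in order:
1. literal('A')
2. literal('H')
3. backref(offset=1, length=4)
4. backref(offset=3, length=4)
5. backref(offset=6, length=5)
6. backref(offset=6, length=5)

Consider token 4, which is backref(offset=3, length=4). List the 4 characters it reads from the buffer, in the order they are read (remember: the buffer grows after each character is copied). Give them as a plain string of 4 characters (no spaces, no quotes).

Answer: HHHH

Derivation:
Token 1: literal('A'). Output: "A"
Token 2: literal('H'). Output: "AH"
Token 3: backref(off=1, len=4) (overlapping!). Copied 'HHHH' from pos 1. Output: "AHHHHH"
Token 4: backref(off=3, len=4). Buffer before: "AHHHHH" (len 6)
  byte 1: read out[3]='H', append. Buffer now: "AHHHHHH"
  byte 2: read out[4]='H', append. Buffer now: "AHHHHHHH"
  byte 3: read out[5]='H', append. Buffer now: "AHHHHHHHH"
  byte 4: read out[6]='H', append. Buffer now: "AHHHHHHHHH"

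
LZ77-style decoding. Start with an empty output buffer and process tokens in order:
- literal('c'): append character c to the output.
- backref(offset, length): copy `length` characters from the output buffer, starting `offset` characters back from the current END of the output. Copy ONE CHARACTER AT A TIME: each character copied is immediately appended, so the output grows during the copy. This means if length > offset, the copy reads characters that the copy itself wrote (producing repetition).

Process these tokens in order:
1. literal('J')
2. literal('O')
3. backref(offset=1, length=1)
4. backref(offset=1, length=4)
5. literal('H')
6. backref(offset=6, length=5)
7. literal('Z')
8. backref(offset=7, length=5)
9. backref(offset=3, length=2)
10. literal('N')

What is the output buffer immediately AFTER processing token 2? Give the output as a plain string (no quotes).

Token 1: literal('J'). Output: "J"
Token 2: literal('O'). Output: "JO"

Answer: JO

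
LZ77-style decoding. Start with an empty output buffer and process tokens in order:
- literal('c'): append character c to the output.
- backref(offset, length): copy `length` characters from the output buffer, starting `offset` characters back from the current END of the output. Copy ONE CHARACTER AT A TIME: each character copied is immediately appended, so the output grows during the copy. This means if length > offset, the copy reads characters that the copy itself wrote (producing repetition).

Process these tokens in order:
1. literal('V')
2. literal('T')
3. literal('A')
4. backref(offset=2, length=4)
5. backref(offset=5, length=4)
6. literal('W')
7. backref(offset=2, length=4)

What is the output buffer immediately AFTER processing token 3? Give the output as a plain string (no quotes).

Token 1: literal('V'). Output: "V"
Token 2: literal('T'). Output: "VT"
Token 3: literal('A'). Output: "VTA"

Answer: VTA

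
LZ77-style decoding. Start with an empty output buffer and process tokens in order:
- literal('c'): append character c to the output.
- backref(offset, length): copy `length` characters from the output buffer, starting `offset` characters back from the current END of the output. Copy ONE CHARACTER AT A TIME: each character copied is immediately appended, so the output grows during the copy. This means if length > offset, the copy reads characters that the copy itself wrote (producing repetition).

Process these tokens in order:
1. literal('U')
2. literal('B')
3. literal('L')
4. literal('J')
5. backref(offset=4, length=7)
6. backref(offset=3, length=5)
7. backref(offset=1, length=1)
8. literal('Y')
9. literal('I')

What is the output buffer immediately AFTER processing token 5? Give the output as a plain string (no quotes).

Token 1: literal('U'). Output: "U"
Token 2: literal('B'). Output: "UB"
Token 3: literal('L'). Output: "UBL"
Token 4: literal('J'). Output: "UBLJ"
Token 5: backref(off=4, len=7) (overlapping!). Copied 'UBLJUBL' from pos 0. Output: "UBLJUBLJUBL"

Answer: UBLJUBLJUBL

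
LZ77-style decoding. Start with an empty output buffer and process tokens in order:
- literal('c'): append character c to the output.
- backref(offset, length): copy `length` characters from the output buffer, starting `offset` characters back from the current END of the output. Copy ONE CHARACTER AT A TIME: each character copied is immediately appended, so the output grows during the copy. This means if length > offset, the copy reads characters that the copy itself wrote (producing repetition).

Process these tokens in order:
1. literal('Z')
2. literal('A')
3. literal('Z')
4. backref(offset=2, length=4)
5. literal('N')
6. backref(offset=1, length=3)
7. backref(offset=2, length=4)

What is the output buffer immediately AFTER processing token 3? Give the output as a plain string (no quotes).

Answer: ZAZ

Derivation:
Token 1: literal('Z'). Output: "Z"
Token 2: literal('A'). Output: "ZA"
Token 3: literal('Z'). Output: "ZAZ"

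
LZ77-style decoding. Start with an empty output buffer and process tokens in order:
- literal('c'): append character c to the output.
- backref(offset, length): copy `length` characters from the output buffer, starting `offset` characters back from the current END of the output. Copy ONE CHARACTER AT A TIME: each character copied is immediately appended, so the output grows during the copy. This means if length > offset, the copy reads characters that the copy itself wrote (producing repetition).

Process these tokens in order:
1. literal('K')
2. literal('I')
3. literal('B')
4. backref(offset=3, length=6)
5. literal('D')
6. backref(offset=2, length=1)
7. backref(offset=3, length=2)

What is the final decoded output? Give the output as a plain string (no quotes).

Answer: KIBKIBKIBDBBD

Derivation:
Token 1: literal('K'). Output: "K"
Token 2: literal('I'). Output: "KI"
Token 3: literal('B'). Output: "KIB"
Token 4: backref(off=3, len=6) (overlapping!). Copied 'KIBKIB' from pos 0. Output: "KIBKIBKIB"
Token 5: literal('D'). Output: "KIBKIBKIBD"
Token 6: backref(off=2, len=1). Copied 'B' from pos 8. Output: "KIBKIBKIBDB"
Token 7: backref(off=3, len=2). Copied 'BD' from pos 8. Output: "KIBKIBKIBDBBD"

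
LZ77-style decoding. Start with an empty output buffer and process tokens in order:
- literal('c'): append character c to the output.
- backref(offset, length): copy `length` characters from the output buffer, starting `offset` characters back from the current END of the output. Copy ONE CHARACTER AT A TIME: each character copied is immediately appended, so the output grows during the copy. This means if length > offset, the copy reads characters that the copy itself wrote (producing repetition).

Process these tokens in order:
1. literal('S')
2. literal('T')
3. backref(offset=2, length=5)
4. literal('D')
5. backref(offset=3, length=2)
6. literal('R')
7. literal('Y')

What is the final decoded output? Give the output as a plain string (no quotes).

Token 1: literal('S'). Output: "S"
Token 2: literal('T'). Output: "ST"
Token 3: backref(off=2, len=5) (overlapping!). Copied 'STSTS' from pos 0. Output: "STSTSTS"
Token 4: literal('D'). Output: "STSTSTSD"
Token 5: backref(off=3, len=2). Copied 'TS' from pos 5. Output: "STSTSTSDTS"
Token 6: literal('R'). Output: "STSTSTSDTSR"
Token 7: literal('Y'). Output: "STSTSTSDTSRY"

Answer: STSTSTSDTSRY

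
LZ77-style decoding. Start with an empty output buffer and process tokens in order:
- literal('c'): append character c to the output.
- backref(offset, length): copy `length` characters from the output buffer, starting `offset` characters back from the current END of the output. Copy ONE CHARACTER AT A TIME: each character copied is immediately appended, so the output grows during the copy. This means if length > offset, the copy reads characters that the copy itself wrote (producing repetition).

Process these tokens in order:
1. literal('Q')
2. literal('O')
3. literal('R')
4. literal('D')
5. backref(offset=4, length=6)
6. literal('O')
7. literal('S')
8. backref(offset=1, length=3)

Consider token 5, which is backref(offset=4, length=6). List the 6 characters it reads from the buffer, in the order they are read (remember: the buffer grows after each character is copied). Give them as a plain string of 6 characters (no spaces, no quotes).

Token 1: literal('Q'). Output: "Q"
Token 2: literal('O'). Output: "QO"
Token 3: literal('R'). Output: "QOR"
Token 4: literal('D'). Output: "QORD"
Token 5: backref(off=4, len=6). Buffer before: "QORD" (len 4)
  byte 1: read out[0]='Q', append. Buffer now: "QORDQ"
  byte 2: read out[1]='O', append. Buffer now: "QORDQO"
  byte 3: read out[2]='R', append. Buffer now: "QORDQOR"
  byte 4: read out[3]='D', append. Buffer now: "QORDQORD"
  byte 5: read out[4]='Q', append. Buffer now: "QORDQORDQ"
  byte 6: read out[5]='O', append. Buffer now: "QORDQORDQO"

Answer: QORDQO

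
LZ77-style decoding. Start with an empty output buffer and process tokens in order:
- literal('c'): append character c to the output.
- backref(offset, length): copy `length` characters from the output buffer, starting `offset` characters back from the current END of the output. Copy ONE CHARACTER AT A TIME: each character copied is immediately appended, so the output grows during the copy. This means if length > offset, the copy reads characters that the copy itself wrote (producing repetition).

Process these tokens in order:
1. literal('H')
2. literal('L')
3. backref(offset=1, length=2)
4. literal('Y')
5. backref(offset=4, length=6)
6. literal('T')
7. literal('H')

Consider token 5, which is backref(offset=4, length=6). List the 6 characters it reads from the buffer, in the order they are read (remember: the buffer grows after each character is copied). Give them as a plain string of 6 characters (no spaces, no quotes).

Token 1: literal('H'). Output: "H"
Token 2: literal('L'). Output: "HL"
Token 3: backref(off=1, len=2) (overlapping!). Copied 'LL' from pos 1. Output: "HLLL"
Token 4: literal('Y'). Output: "HLLLY"
Token 5: backref(off=4, len=6). Buffer before: "HLLLY" (len 5)
  byte 1: read out[1]='L', append. Buffer now: "HLLLYL"
  byte 2: read out[2]='L', append. Buffer now: "HLLLYLL"
  byte 3: read out[3]='L', append. Buffer now: "HLLLYLLL"
  byte 4: read out[4]='Y', append. Buffer now: "HLLLYLLLY"
  byte 5: read out[5]='L', append. Buffer now: "HLLLYLLLYL"
  byte 6: read out[6]='L', append. Buffer now: "HLLLYLLLYLL"

Answer: LLLYLL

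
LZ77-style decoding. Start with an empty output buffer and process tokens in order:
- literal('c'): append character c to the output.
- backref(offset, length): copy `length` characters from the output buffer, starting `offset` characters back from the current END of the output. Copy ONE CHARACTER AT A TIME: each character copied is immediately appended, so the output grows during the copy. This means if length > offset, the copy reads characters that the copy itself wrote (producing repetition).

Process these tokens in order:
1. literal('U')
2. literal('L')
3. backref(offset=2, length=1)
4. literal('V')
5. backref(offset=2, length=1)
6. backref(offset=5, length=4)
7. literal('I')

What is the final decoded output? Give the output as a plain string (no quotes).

Answer: ULUVUULUVI

Derivation:
Token 1: literal('U'). Output: "U"
Token 2: literal('L'). Output: "UL"
Token 3: backref(off=2, len=1). Copied 'U' from pos 0. Output: "ULU"
Token 4: literal('V'). Output: "ULUV"
Token 5: backref(off=2, len=1). Copied 'U' from pos 2. Output: "ULUVU"
Token 6: backref(off=5, len=4). Copied 'ULUV' from pos 0. Output: "ULUVUULUV"
Token 7: literal('I'). Output: "ULUVUULUVI"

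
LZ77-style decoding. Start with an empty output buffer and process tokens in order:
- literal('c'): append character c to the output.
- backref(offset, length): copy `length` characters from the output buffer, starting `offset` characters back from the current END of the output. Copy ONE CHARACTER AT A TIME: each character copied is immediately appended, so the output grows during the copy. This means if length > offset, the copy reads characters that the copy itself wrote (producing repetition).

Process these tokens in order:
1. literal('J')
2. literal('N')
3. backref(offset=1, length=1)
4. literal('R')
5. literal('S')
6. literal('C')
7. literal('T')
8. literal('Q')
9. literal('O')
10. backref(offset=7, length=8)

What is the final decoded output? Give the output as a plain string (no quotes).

Answer: JNNRSCTQONRSCTQON

Derivation:
Token 1: literal('J'). Output: "J"
Token 2: literal('N'). Output: "JN"
Token 3: backref(off=1, len=1). Copied 'N' from pos 1. Output: "JNN"
Token 4: literal('R'). Output: "JNNR"
Token 5: literal('S'). Output: "JNNRS"
Token 6: literal('C'). Output: "JNNRSC"
Token 7: literal('T'). Output: "JNNRSCT"
Token 8: literal('Q'). Output: "JNNRSCTQ"
Token 9: literal('O'). Output: "JNNRSCTQO"
Token 10: backref(off=7, len=8) (overlapping!). Copied 'NRSCTQON' from pos 2. Output: "JNNRSCTQONRSCTQON"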